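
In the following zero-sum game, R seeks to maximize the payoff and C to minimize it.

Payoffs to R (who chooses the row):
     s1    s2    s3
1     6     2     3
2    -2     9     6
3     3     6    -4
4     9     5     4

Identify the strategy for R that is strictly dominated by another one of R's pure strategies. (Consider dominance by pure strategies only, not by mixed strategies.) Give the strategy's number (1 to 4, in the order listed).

Compare 1 with 4: 9 > 6, 5 > 2, 4 > 3.
So 4 strictly dominates 1 for R; 1 is strictly dominated.

1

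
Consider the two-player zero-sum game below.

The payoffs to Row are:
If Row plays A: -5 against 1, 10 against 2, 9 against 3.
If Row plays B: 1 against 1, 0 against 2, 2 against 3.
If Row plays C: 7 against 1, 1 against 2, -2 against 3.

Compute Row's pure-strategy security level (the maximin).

The worst-case payoff for each row is A: -5, B: 0, C: -2.
The best of these is 0.

0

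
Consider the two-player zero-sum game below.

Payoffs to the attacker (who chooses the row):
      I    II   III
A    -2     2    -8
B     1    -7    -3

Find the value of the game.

-31/7

Column I is strictly dominated by III for the defender (it gives the attacker more in every row).
The remaining 2×2 game on (A, B) × (II, III) has no saddle point. Let the attacker play A with probability p; indifference gives 2p − 7(1−p) = −8p − 3(1−p), so p = 2/7.
Similarly the defender's optimal q on II is 5/14, and the value is 2·(5/14) + (-8)·(9/14) = -31/7.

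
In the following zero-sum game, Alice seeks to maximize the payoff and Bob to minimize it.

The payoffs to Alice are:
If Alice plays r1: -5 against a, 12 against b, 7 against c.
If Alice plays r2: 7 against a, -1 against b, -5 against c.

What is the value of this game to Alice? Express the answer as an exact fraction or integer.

1

Column b is strictly dominated by c for Bob (it gives Alice more in every row).
The remaining 2×2 game on (r1, r2) × (a, c) has no saddle point. Let Alice play r1 with probability p; indifference gives −5p + 7(1−p) = 7p − 5(1−p), so p = 1/2.
Similarly Bob's optimal q on a is 1/2, and the value is -5·(1/2) + (7)·(1/2) = 1.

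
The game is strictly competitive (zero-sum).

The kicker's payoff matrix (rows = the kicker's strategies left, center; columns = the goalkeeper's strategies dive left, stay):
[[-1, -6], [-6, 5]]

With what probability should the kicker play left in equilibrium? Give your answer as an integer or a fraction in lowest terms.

Row minima are -6 and -6, so the kicker's maximin is -6; column maxima are -1 and 5, so the goalkeeper's minimax is -1. These differ, so the equilibrium is in mixed strategies.
Let the kicker play left with probability p. The goalkeeper is indifferent when −p − 6(1−p) = −6p + 5(1−p), giving p = 11/16.

11/16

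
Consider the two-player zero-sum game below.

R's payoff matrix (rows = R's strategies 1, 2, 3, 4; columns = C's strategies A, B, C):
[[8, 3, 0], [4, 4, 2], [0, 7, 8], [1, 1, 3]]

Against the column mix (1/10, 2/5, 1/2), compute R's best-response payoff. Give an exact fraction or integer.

34/5

1: (8)·(1/10) + (3)·(2/5) + (0)·(1/2) = 2.
2: (4)·(1/10) + (4)·(2/5) + (2)·(1/2) = 3.
3: (0)·(1/10) + (7)·(2/5) + (8)·(1/2) = 34/5.
4: (1)·(1/10) + (1)·(2/5) + (3)·(1/2) = 2.
The best pure response is 3 with expected payoff 34/5.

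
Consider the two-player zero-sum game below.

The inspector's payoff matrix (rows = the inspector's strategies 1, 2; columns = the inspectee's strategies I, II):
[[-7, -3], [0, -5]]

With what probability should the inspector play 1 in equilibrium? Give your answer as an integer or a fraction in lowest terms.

5/9

Row minima are -7 and -5, so the inspector's maximin is -5; column maxima are 0 and -3, so the inspectee's minimax is -3. These differ, so the equilibrium is in mixed strategies.
Let the inspector play 1 with probability p. The inspectee is indifferent when −7p = −3p − 5(1−p), giving p = 5/9.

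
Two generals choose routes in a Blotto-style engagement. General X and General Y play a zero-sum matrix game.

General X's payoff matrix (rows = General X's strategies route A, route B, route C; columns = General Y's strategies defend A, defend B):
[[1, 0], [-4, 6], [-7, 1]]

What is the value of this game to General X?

6/11

Row route C is strictly dominated by row route B, so General X never plays it.
The remaining 2×2 game on (route A, route B) × (defend A, defend B) has no saddle point. Let General X play route A with probability p; indifference gives p − 4(1−p) = 6(1−p), so p = 10/11.
Similarly General Y's optimal q on defend A is 6/11, and the value is 1·(6/11) + (0)·(5/11) = 6/11.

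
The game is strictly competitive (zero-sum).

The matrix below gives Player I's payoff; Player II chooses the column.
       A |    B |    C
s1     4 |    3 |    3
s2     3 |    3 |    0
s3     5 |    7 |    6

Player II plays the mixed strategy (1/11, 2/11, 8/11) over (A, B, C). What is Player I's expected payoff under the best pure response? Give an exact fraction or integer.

s1: (4)·(1/11) + (3)·(2/11) + (3)·(8/11) = 34/11.
s2: (3)·(1/11) + (3)·(2/11) + (0)·(8/11) = 9/11.
s3: (5)·(1/11) + (7)·(2/11) + (6)·(8/11) = 67/11.
The best pure response is s3 with expected payoff 67/11.

67/11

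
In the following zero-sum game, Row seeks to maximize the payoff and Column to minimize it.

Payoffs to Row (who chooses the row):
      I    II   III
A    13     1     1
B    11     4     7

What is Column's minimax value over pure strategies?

The worst case (largest entry) in each column is I: 13, II: 4, III: 7.
The best (smallest) of these is 4.

4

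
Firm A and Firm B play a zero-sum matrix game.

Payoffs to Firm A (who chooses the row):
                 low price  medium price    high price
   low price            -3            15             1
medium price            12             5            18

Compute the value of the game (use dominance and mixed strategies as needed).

39/5

Column high price is strictly dominated by low price for Firm B (it gives Firm A more in every row).
The remaining 2×2 game on (low price, medium price) × (low price, medium price) has no saddle point. Let Firm A play low price with probability p; indifference gives −3p + 12(1−p) = 15p + 5(1−p), so p = 7/25.
Similarly Firm B's optimal q on low price is 2/5, and the value is -3·(2/5) + (15)·(3/5) = 39/5.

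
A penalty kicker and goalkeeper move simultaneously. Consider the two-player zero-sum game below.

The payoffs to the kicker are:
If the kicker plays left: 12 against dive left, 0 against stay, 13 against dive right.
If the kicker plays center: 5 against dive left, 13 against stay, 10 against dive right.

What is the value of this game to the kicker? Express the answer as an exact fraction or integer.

Column dive right is strictly dominated by dive left for the goalkeeper (it gives the kicker more in every row).
The remaining 2×2 game on (left, center) × (dive left, stay) has no saddle point. Let the kicker play left with probability p; indifference gives 12p + 5(1−p) = 13(1−p), so p = 2/5.
Similarly the goalkeeper's optimal q on dive left is 13/20, and the value is 12·(13/20) + (0)·(7/20) = 39/5.

39/5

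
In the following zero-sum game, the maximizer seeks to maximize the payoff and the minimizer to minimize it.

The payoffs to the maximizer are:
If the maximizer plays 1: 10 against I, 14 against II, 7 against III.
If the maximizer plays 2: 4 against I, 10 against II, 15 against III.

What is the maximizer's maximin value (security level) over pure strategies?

The worst-case payoff for each row is 1: 7, 2: 4.
The best of these is 7.

7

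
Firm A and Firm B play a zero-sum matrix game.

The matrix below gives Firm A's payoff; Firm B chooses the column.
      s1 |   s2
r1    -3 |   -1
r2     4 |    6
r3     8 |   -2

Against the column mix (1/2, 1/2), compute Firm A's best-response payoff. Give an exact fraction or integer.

5

r1: (-3)·(1/2) + (-1)·(1/2) = -2.
r2: (4)·(1/2) + (6)·(1/2) = 5.
r3: (8)·(1/2) + (-2)·(1/2) = 3.
The best pure response is r2 with expected payoff 5.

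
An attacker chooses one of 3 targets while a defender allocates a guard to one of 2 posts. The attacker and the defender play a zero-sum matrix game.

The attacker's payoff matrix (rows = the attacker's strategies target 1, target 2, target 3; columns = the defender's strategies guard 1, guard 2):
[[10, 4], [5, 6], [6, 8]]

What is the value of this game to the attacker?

Row target 2 is strictly dominated by row target 3, so the attacker never plays it.
The remaining 2×2 game on (target 1, target 3) × (guard 1, guard 2) has no saddle point. Let the attacker play target 1 with probability p; indifference gives 10p + 6(1−p) = 4p + 8(1−p), so p = 1/4.
Similarly the defender's optimal q on guard 1 is 1/2, and the value is 10·(1/2) + (4)·(1/2) = 7.

7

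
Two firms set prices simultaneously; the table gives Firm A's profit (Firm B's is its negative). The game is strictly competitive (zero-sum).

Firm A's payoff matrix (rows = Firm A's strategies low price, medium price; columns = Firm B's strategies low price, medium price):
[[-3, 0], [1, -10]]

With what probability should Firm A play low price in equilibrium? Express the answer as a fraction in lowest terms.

Row minima are -3 and -10, so Firm A's maximin is -3; column maxima are 1 and 0, so Firm B's minimax is 0. These differ, so the equilibrium is in mixed strategies.
Let Firm A play low price with probability p. Firm B is indifferent when −3p + (1−p) = −10(1−p), giving p = 11/14.

11/14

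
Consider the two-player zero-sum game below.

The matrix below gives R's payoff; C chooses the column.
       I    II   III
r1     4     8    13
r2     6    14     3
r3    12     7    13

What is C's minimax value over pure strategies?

12

The worst case (largest entry) in each column is I: 12, II: 14, III: 13.
The best (smallest) of these is 12.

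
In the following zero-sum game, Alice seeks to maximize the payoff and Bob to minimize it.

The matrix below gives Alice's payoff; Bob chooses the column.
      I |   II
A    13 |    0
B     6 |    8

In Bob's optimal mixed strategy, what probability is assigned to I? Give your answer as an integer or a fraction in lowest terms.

8/15

Row minima are 0 and 6, so Alice's maximin is 6; column maxima are 13 and 8, so Bob's minimax is 8. These differ, so the equilibrium is in mixed strategies.
Let Bob play I with probability q. Alice is indifferent when 13q = 6q + 8(1−q), giving q = 8/15.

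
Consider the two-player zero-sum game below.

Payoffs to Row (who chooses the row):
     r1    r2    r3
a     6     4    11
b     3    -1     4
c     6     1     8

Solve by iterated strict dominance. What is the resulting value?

4

Column r1 is strictly dominated by r2 for Column (4<6, -1<3, 1<6); eliminate r1.
Column r3 is strictly dominated by r2 for Column (4<11, -1<4, 1<8); eliminate r3.
Row b is strictly dominated by row a (4>-1); eliminate b.
Row c is strictly dominated by row a (4>1); eliminate c.
Only (a, r2) remains, with payoff 4.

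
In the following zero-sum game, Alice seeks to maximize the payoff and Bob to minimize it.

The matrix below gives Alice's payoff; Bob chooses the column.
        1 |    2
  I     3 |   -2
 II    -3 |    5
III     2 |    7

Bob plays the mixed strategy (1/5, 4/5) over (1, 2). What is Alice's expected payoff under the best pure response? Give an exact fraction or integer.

I: (3)·(1/5) + (-2)·(4/5) = -1.
II: (-3)·(1/5) + (5)·(4/5) = 17/5.
III: (2)·(1/5) + (7)·(4/5) = 6.
The best pure response is III with expected payoff 6.

6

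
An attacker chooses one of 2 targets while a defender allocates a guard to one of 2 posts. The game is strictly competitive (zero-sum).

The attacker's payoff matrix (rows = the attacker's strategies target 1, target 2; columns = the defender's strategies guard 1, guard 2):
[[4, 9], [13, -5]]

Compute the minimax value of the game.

137/23

Row minima are 4 and -5, so the attacker's maximin is 4; column maxima are 13 and 9, so the defender's minimax is 9. These differ, so the equilibrium is in mixed strategies.
Let the attacker play target 1 with probability p. The defender is indifferent when 4p + 13(1−p) = 9p − 5(1−p), giving p = 18/23.
Let the defender play guard 1 with probability q. The attacker is indifferent when 4q + 9(1−q) = 13q − 5(1−q), giving q = 14/23.
The value is 4·(14/23) + (9)·(9/23) = 137/23.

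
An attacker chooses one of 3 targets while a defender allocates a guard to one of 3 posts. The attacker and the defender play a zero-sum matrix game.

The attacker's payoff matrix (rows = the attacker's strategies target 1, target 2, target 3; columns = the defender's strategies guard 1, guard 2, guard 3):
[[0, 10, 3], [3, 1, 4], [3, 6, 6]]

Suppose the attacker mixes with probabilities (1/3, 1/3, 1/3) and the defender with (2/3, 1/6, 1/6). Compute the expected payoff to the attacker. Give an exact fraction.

Against (2/3, 1/6, 1/6), each row's expected payoff is target 1: 13/6; target 2: 17/6; target 3: 4.
Taking the (1/3, 1/3, 1/3)-weighted average: (1/3)·(13/6) + (1/3)·(17/6) + (1/3)·(4) = 3.

3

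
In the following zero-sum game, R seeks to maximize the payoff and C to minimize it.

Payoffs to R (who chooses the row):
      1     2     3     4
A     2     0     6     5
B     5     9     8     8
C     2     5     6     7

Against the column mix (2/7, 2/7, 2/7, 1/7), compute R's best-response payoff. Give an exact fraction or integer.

A: (2)·(2/7) + (0)·(2/7) + (6)·(2/7) + (5)·(1/7) = 3.
B: (5)·(2/7) + (9)·(2/7) + (8)·(2/7) + (8)·(1/7) = 52/7.
C: (2)·(2/7) + (5)·(2/7) + (6)·(2/7) + (7)·(1/7) = 33/7.
The best pure response is B with expected payoff 52/7.

52/7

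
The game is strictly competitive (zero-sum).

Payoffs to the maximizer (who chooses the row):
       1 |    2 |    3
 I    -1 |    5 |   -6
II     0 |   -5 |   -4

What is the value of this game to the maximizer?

Column 1 is strictly dominated by 3 for the minimizer (it gives the maximizer more in every row).
The remaining 2×2 game on (I, II) × (2, 3) has no saddle point. Let the maximizer play I with probability p; indifference gives 5p − 5(1−p) = −6p − 4(1−p), so p = 1/12.
Similarly the minimizer's optimal q on 2 is 1/6, and the value is 5·(1/6) + (-6)·(5/6) = -25/6.

-25/6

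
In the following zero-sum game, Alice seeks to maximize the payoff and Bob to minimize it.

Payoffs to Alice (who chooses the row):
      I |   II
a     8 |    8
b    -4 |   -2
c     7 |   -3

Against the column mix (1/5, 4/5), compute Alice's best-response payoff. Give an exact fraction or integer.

8

a: (8)·(1/5) + (8)·(4/5) = 8.
b: (-4)·(1/5) + (-2)·(4/5) = -12/5.
c: (7)·(1/5) + (-3)·(4/5) = -1.
The best pure response is a with expected payoff 8.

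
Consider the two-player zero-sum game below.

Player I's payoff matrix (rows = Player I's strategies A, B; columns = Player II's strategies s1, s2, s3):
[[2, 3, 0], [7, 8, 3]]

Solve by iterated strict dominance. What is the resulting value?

3

Row A is strictly dominated by row B (7>2, 8>3, 3>0); eliminate A.
Column s2 is strictly dominated by s1 for Player II (7<8); eliminate s2.
Column s1 is strictly dominated by s3 for Player II (3<7); eliminate s1.
Only (B, s3) remains, with payoff 3.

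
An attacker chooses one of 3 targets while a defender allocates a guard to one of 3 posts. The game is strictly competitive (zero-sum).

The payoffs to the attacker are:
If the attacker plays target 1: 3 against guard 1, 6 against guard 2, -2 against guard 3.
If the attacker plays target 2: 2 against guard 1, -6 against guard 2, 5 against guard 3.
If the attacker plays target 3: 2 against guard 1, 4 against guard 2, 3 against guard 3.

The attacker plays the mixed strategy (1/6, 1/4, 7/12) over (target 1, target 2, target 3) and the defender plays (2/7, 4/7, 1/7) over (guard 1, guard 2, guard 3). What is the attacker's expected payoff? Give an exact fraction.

Against (2/7, 4/7, 1/7), each row's expected payoff is target 1: 4; target 2: -15/7; target 3: 23/7.
Taking the (1/6, 1/4, 7/12)-weighted average: (1/6)·(4) + (1/4)·(-15/7) + (7/12)·(23/7) = 43/21.

43/21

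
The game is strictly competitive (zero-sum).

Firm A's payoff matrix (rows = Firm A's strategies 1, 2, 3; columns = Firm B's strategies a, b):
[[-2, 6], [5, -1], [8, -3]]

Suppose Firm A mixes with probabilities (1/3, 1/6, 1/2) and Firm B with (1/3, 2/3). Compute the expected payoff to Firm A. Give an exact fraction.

29/18

Against (1/3, 2/3), each row's expected payoff is 1: 10/3; 2: 1; 3: 2/3.
Taking the (1/3, 1/6, 1/2)-weighted average: (1/3)·(10/3) + (1/6)·(1) + (1/2)·(2/3) = 29/18.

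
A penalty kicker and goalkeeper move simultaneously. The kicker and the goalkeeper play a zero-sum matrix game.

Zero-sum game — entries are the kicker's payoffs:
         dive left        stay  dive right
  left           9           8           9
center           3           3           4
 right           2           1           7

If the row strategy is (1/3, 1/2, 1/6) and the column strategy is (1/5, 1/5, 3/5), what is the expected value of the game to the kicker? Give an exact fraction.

83/15

Against (1/5, 1/5, 3/5), each row's expected payoff is left: 44/5; center: 18/5; right: 24/5.
Taking the (1/3, 1/2, 1/6)-weighted average: (1/3)·(44/5) + (1/2)·(18/5) + (1/6)·(24/5) = 83/15.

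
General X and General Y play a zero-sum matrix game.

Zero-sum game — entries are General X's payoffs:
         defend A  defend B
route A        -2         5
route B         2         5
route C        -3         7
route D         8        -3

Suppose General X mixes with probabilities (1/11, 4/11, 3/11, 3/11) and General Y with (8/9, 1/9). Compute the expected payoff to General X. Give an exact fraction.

205/99

Against (8/9, 1/9), each row's expected payoff is route A: -11/9; route B: 7/3; route C: -17/9; route D: 61/9.
Taking the (1/11, 4/11, 3/11, 3/11)-weighted average: (1/11)·(-11/9) + (4/11)·(7/3) + (3/11)·(-17/9) + (3/11)·(61/9) = 205/99.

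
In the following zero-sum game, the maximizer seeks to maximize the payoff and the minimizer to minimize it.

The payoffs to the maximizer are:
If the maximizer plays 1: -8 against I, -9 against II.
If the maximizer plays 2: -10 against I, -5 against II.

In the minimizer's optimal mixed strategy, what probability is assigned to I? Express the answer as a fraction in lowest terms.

2/3

Row minima are -9 and -10, so the maximizer's maximin is -9; column maxima are -8 and -5, so the minimizer's minimax is -8. These differ, so the equilibrium is in mixed strategies.
Let the minimizer play I with probability q. The maximizer is indifferent when −8q − 9(1−q) = −10q − 5(1−q), giving q = 2/3.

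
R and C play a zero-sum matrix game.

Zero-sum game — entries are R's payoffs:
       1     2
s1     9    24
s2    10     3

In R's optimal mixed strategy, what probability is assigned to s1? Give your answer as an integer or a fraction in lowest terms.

7/22

Row minima are 9 and 3, so R's maximin is 9; column maxima are 10 and 24, so C's minimax is 10. These differ, so the equilibrium is in mixed strategies.
Let R play s1 with probability p. C is indifferent when 9p + 10(1−p) = 24p + 3(1−p), giving p = 7/22.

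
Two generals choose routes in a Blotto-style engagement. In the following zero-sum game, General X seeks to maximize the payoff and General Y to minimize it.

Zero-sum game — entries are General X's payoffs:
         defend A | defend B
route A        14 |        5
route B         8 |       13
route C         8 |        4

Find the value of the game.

71/7

Row route C is strictly dominated by row route A, so General X never plays it.
The remaining 2×2 game on (route A, route B) × (defend A, defend B) has no saddle point. Let General X play route A with probability p; indifference gives 14p + 8(1−p) = 5p + 13(1−p), so p = 5/14.
Similarly General Y's optimal q on defend A is 4/7, and the value is 14·(4/7) + (5)·(3/7) = 71/7.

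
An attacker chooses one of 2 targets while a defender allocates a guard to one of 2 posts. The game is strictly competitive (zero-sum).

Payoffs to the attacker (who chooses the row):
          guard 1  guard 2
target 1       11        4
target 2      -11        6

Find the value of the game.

55/12

Row minima are 4 and -11, so the attacker's maximin is 4; column maxima are 11 and 6, so the defender's minimax is 6. These differ, so the equilibrium is in mixed strategies.
Let the attacker play target 1 with probability p. The defender is indifferent when 11p − 11(1−p) = 4p + 6(1−p), giving p = 17/24.
Let the defender play guard 1 with probability q. The attacker is indifferent when 11q + 4(1−q) = −11q + 6(1−q), giving q = 1/12.
The value is 11·(1/12) + (4)·(11/12) = 55/12.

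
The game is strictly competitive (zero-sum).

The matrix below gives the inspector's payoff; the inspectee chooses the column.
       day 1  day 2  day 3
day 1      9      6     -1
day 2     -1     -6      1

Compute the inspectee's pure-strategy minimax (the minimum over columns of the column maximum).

1

The worst case (largest entry) in each column is day 1: 9, day 2: 6, day 3: 1.
The best (smallest) of these is 1.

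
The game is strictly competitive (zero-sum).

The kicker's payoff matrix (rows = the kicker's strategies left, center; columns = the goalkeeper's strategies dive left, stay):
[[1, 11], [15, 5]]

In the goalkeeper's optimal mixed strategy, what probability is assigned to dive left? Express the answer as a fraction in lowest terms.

3/10

Row minima are 1 and 5, so the kicker's maximin is 5; column maxima are 15 and 11, so the goalkeeper's minimax is 11. These differ, so the equilibrium is in mixed strategies.
Let the goalkeeper play dive left with probability q. The kicker is indifferent when q + 11(1−q) = 15q + 5(1−q), giving q = 3/10.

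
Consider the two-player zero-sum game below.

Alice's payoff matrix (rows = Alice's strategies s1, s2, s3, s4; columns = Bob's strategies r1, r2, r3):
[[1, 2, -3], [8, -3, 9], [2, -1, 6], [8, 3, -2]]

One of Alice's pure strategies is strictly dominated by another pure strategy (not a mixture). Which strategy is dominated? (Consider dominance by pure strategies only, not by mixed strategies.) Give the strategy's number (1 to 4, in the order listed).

1

Compare s1 with s4: 8 > 1, 3 > 2, -2 > -3.
So s4 strictly dominates s1 for Alice; s1 is strictly dominated.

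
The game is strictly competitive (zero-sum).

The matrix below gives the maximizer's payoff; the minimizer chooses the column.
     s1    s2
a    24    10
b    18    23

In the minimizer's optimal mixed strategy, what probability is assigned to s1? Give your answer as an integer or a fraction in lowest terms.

13/19

Row minima are 10 and 18, so the maximizer's maximin is 18; column maxima are 24 and 23, so the minimizer's minimax is 23. These differ, so the equilibrium is in mixed strategies.
Let the minimizer play s1 with probability q. The maximizer is indifferent when 24q + 10(1−q) = 18q + 23(1−q), giving q = 13/19.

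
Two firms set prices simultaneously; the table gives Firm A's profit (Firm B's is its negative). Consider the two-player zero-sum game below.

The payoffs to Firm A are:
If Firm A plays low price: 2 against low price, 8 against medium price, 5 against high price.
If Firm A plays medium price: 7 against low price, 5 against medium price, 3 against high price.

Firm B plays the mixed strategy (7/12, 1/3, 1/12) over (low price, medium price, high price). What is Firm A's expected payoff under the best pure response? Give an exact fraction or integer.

low price: (2)·(7/12) + (8)·(1/3) + (5)·(1/12) = 17/4.
medium price: (7)·(7/12) + (5)·(1/3) + (3)·(1/12) = 6.
The best pure response is medium price with expected payoff 6.

6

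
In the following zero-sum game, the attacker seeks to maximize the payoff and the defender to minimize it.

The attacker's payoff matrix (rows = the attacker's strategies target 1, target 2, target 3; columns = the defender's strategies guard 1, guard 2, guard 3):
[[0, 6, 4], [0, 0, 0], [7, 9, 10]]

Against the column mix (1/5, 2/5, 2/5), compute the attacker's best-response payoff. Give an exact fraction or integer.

9

target 1: (0)·(1/5) + (6)·(2/5) + (4)·(2/5) = 4.
target 2: (0)·(1/5) + (0)·(2/5) + (0)·(2/5) = 0.
target 3: (7)·(1/5) + (9)·(2/5) + (10)·(2/5) = 9.
The best pure response is target 3 with expected payoff 9.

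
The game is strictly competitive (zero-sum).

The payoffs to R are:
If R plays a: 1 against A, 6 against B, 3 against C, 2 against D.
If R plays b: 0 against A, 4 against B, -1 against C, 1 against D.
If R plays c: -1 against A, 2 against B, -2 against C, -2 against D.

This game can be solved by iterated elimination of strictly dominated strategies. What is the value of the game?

1

Row c is strictly dominated by row a (1>-1, 6>2, 3>-2, 2>-2); eliminate c.
Column D is strictly dominated by A for C (1<2, 0<1); eliminate D.
Column B is strictly dominated by A for C (1<6, 0<4); eliminate B.
Row b is strictly dominated by row a (1>0, 3>-1); eliminate b.
Column C is strictly dominated by A for C (1<3); eliminate C.
Only (a, A) remains, with payoff 1.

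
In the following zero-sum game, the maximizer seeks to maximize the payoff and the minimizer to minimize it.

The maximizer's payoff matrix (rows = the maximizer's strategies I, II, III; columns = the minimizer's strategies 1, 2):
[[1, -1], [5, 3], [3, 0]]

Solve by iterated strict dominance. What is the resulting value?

Row III is strictly dominated by row II (5>3, 3>0); eliminate III.
Column 1 is strictly dominated by 2 for the minimizer (-1<1, 3<5); eliminate 1.
Row I is strictly dominated by row II (3>-1); eliminate I.
Only (II, 2) remains, with payoff 3.

3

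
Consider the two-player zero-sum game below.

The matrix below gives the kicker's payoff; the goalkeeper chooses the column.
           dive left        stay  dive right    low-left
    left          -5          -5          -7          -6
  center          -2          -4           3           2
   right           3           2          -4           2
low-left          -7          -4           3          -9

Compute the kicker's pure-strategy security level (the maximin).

-4

The worst-case payoff for each row is left: -7, center: -4, right: -4, low-left: -9.
The best of these is -4.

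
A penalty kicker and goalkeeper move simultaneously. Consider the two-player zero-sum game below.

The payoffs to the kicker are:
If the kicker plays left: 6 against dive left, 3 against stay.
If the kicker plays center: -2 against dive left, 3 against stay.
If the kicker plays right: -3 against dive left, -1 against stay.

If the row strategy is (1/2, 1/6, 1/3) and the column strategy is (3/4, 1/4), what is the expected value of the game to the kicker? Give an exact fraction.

Against (3/4, 1/4), each row's expected payoff is left: 21/4; center: -3/4; right: -5/2.
Taking the (1/2, 1/6, 1/3)-weighted average: (1/2)·(21/4) + (1/6)·(-3/4) + (1/3)·(-5/2) = 5/3.

5/3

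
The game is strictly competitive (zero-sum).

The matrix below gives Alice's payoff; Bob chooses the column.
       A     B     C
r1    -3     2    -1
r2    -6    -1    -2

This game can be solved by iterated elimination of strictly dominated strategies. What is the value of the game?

-3

Column B is strictly dominated by A for Bob (-3<2, -6<-1); eliminate B.
Column C is strictly dominated by A for Bob (-3<-1, -6<-2); eliminate C.
Row r2 is strictly dominated by row r1 (-3>-6); eliminate r2.
Only (r1, A) remains, with payoff -3.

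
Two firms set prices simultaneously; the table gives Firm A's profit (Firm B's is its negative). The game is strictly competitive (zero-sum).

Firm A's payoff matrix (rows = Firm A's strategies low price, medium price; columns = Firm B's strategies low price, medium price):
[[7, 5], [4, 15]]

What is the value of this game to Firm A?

85/13

Row minima are 5 and 4, so Firm A's maximin is 5; column maxima are 7 and 15, so Firm B's minimax is 7. These differ, so the equilibrium is in mixed strategies.
Let Firm A play low price with probability p. Firm B is indifferent when 7p + 4(1−p) = 5p + 15(1−p), giving p = 11/13.
Let Firm B play low price with probability q. Firm A is indifferent when 7q + 5(1−q) = 4q + 15(1−q), giving q = 10/13.
The value is 7·(10/13) + (5)·(3/13) = 85/13.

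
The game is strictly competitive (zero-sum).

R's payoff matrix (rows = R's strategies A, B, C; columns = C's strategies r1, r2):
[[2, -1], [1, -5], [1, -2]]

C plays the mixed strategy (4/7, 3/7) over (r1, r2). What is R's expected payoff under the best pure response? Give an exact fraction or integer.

5/7

A: (2)·(4/7) + (-1)·(3/7) = 5/7.
B: (1)·(4/7) + (-5)·(3/7) = -11/7.
C: (1)·(4/7) + (-2)·(3/7) = -2/7.
The best pure response is A with expected payoff 5/7.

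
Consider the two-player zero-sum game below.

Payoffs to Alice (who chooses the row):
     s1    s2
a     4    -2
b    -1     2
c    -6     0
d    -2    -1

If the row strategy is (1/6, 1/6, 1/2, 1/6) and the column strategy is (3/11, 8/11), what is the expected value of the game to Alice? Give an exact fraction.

Against (3/11, 8/11), each row's expected payoff is a: -4/11; b: 13/11; c: -18/11; d: -14/11.
Taking the (1/6, 1/6, 1/2, 1/6)-weighted average: (1/6)·(-4/11) + (1/6)·(13/11) + (1/2)·(-18/11) + (1/6)·(-14/11) = -59/66.

-59/66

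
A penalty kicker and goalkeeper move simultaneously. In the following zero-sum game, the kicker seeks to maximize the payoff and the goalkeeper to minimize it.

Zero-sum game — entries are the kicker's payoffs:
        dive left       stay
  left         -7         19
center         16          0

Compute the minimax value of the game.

152/21

Row minima are -7 and 0, so the kicker's maximin is 0; column maxima are 16 and 19, so the goalkeeper's minimax is 16. These differ, so the equilibrium is in mixed strategies.
Let the kicker play left with probability p. The goalkeeper is indifferent when −7p + 16(1−p) = 19p, giving p = 8/21.
Let the goalkeeper play dive left with probability q. The kicker is indifferent when −7q + 19(1−q) = 16q, giving q = 19/42.
The value is -7·(19/42) + (19)·(23/42) = 152/21.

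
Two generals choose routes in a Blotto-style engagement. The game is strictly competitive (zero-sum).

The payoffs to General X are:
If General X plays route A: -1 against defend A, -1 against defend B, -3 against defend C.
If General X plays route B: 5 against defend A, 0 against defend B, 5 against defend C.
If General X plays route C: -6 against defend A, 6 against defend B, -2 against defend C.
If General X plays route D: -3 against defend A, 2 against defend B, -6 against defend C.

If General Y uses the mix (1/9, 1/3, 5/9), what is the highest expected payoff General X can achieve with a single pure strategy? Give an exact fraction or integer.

10/3

route A: (-1)·(1/9) + (-1)·(1/3) + (-3)·(5/9) = -19/9.
route B: (5)·(1/9) + (0)·(1/3) + (5)·(5/9) = 10/3.
route C: (-6)·(1/9) + (6)·(1/3) + (-2)·(5/9) = 2/9.
route D: (-3)·(1/9) + (2)·(1/3) + (-6)·(5/9) = -3.
The best pure response is route B with expected payoff 10/3.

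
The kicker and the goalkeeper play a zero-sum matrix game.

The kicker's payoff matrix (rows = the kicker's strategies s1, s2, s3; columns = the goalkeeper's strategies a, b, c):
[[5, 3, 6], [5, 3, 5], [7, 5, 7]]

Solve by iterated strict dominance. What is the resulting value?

Column a is strictly dominated by b for the goalkeeper (3<5, 3<5, 5<7); eliminate a.
Row s2 is strictly dominated by row s3 (5>3, 7>5); eliminate s2.
Row s1 is strictly dominated by row s3 (5>3, 7>6); eliminate s1.
Column c is strictly dominated by b for the goalkeeper (5<7); eliminate c.
Only (s3, b) remains, with payoff 5.

5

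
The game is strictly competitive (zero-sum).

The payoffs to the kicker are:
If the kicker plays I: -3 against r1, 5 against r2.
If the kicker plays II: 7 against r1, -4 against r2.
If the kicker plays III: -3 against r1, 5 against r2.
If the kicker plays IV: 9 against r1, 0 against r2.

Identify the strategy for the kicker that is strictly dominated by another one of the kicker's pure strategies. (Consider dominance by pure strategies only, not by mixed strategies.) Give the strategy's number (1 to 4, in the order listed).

Compare II with IV: 9 > 7, 0 > -4.
So IV strictly dominates II for the kicker; II is strictly dominated.

2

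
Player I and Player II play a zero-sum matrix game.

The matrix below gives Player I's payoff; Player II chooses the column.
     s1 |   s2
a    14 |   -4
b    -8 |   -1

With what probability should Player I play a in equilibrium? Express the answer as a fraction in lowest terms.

Row minima are -4 and -8, so Player I's maximin is -4; column maxima are 14 and -1, so Player II's minimax is -1. These differ, so the equilibrium is in mixed strategies.
Let Player I play a with probability p. Player II is indifferent when 14p − 8(1−p) = −4p − (1−p), giving p = 7/25.

7/25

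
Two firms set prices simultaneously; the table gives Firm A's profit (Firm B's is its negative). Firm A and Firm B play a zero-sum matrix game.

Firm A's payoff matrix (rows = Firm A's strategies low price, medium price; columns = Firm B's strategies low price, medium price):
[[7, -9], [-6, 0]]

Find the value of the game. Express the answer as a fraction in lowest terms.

-27/11

Row minima are -9 and -6, so Firm A's maximin is -6; column maxima are 7 and 0, so Firm B's minimax is 0. These differ, so the equilibrium is in mixed strategies.
Let Firm A play low price with probability p. Firm B is indifferent when 7p − 6(1−p) = −9p, giving p = 3/11.
Let Firm B play low price with probability q. Firm A is indifferent when 7q − 9(1−q) = −6q, giving q = 9/22.
The value is 7·(9/22) + (-9)·(13/22) = -27/11.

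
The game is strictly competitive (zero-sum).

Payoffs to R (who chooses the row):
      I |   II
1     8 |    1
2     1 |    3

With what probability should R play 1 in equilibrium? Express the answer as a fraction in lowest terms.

2/9

Row minima are 1 and 1, so R's maximin is 1; column maxima are 8 and 3, so C's minimax is 3. These differ, so the equilibrium is in mixed strategies.
Let R play 1 with probability p. C is indifferent when 8p + (1−p) = p + 3(1−p), giving p = 2/9.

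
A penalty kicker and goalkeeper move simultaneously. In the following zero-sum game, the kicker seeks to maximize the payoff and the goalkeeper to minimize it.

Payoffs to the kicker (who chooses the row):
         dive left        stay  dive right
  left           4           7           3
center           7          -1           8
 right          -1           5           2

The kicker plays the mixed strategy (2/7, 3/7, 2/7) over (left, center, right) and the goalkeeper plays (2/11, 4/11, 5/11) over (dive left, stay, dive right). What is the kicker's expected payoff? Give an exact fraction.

Against (2/11, 4/11, 5/11), each row's expected payoff is left: 51/11; center: 50/11; right: 28/11.
Taking the (2/7, 3/7, 2/7)-weighted average: (2/7)·(51/11) + (3/7)·(50/11) + (2/7)·(28/11) = 4.

4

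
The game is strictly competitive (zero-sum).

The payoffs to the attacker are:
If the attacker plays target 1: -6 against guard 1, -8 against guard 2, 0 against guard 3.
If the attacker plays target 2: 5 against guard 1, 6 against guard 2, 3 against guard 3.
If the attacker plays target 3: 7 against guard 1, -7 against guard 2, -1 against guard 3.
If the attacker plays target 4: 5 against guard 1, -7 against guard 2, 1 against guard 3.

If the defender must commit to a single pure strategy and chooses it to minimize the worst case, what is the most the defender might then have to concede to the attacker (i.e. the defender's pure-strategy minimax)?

3

The worst case (largest entry) in each column is guard 1: 7, guard 2: 6, guard 3: 3.
The best (smallest) of these is 3.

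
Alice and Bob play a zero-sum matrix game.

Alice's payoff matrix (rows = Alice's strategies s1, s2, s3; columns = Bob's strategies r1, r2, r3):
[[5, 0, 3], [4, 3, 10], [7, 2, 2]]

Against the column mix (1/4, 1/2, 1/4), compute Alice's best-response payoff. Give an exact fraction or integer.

5

s1: (5)·(1/4) + (0)·(1/2) + (3)·(1/4) = 2.
s2: (4)·(1/4) + (3)·(1/2) + (10)·(1/4) = 5.
s3: (7)·(1/4) + (2)·(1/2) + (2)·(1/4) = 13/4.
The best pure response is s2 with expected payoff 5.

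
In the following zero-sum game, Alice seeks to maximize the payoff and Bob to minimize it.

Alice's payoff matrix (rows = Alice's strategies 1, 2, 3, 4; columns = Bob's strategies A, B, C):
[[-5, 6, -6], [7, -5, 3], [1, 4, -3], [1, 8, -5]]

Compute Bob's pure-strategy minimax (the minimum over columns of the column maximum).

The worst case (largest entry) in each column is A: 7, B: 8, C: 3.
The best (smallest) of these is 3.

3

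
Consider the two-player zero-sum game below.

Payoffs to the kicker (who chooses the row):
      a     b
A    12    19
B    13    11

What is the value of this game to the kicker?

Row minima are 12 and 11, so the kicker's maximin is 12; column maxima are 13 and 19, so the goalkeeper's minimax is 13. These differ, so the equilibrium is in mixed strategies.
Let the kicker play A with probability p. The goalkeeper is indifferent when 12p + 13(1−p) = 19p + 11(1−p), giving p = 2/9.
Let the goalkeeper play a with probability q. The kicker is indifferent when 12q + 19(1−q) = 13q + 11(1−q), giving q = 8/9.
The value is 12·(8/9) + (19)·(1/9) = 115/9.

115/9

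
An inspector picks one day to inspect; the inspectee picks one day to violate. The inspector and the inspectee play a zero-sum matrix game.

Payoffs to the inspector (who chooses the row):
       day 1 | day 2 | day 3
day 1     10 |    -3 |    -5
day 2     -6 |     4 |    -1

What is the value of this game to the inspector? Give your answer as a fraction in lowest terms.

-2

Column day 2 is strictly dominated by day 3 for the inspectee (it gives the inspector more in every row).
The remaining 2×2 game on (day 1, day 2) × (day 1, day 3) has no saddle point. Let the inspector play day 1 with probability p; indifference gives 10p − 6(1−p) = −5p − (1−p), so p = 1/4.
Similarly the inspectee's optimal q on day 1 is 1/5, and the value is 10·(1/5) + (-5)·(4/5) = -2.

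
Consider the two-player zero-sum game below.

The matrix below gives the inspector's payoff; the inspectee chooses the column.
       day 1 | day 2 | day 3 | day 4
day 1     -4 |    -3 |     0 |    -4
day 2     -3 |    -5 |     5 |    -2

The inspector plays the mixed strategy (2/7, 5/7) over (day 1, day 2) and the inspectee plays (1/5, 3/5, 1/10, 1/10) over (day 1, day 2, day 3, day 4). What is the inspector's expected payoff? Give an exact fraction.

Against (1/5, 3/5, 1/10, 1/10), each row's expected payoff is day 1: -3; day 2: -33/10.
Taking the (2/7, 5/7)-weighted average: (2/7)·(-3) + (5/7)·(-33/10) = -45/14.

-45/14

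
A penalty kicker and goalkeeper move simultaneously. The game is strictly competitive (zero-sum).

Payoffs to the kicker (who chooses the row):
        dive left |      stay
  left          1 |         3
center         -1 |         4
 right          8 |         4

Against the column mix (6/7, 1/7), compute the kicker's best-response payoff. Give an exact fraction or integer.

left: (1)·(6/7) + (3)·(1/7) = 9/7.
center: (-1)·(6/7) + (4)·(1/7) = -2/7.
right: (8)·(6/7) + (4)·(1/7) = 52/7.
The best pure response is right with expected payoff 52/7.

52/7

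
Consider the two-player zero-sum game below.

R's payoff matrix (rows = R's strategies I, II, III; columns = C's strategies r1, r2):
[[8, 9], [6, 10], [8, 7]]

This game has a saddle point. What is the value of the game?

8

Row minima: 8, 6, 7 → R's maximin is 8.
Column maxima: 8, 10 → C's minimax is 8.
They coincide at (I, r1), so the value is 8.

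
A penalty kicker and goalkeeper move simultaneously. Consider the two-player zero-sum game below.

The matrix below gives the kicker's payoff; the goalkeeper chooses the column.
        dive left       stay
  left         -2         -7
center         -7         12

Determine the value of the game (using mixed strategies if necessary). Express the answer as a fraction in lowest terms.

Row minima are -7 and -7, so the kicker's maximin is -7; column maxima are -2 and 12, so the goalkeeper's minimax is -2. These differ, so the equilibrium is in mixed strategies.
Let the kicker play left with probability p. The goalkeeper is indifferent when −2p − 7(1−p) = −7p + 12(1−p), giving p = 19/24.
Let the goalkeeper play dive left with probability q. The kicker is indifferent when −2q − 7(1−q) = −7q + 12(1−q), giving q = 19/24.
The value is -2·(19/24) + (-7)·(5/24) = -73/24.

-73/24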